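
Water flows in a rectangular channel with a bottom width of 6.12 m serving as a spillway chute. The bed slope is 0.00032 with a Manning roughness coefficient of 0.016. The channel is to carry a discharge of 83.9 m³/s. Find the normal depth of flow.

Manning's equation rearranged: A R^(2/3) = nQ / (1·√S) = 0.016 × 83.9 / (√0.00032) = 75.04.
Trying y = 5.97 m: A R^(2/3) = 58.44 — short.
Trying y = 8.5 m: A R^(2/3) = 89.32 — over.
Trying y = 7.34 m: A R^(2/3) = 75.05 — matches.

y_n = 7.34 m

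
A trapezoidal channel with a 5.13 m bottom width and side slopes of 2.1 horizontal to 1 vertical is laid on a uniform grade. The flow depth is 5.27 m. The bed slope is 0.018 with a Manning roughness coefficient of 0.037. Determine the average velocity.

V = 7.34 m/s

With bottom width b = 5.13 m and side slope z = 2.1: A = (b + zy)y = (5.13 + 2.1×5.27)×5.27 = 85.36 m²; P = b + 2y√(1+z²) = 5.13 + 2×5.27×2.326 = 29.65 m.
Hydraulic radius R = A/P = 85.36/29.65 = 2.879 m.
From Manning's equation, V = (1/n) R^(2/3) S^(1/2) = (1/0.037) × 2.879^(2/3) × 0.018^(1/2) = 7.34 m/s.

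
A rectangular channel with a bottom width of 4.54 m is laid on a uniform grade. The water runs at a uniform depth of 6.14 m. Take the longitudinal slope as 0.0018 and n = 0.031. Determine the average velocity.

V = 1.92 m/s

Flow area A = b·y = 4.54 × 6.14 = 27.88 m². Wetted perimeter P = b + 2y = 4.54 + 2×6.14 = 16.82 m.
Hydraulic radius R = A/P = 27.88/16.82 = 1.657 m.
From Manning's equation, V = (1/n) R^(2/3) S^(1/2) = (1/0.031) × 1.657^(2/3) × 0.0018^(1/2) = 1.92 m/s.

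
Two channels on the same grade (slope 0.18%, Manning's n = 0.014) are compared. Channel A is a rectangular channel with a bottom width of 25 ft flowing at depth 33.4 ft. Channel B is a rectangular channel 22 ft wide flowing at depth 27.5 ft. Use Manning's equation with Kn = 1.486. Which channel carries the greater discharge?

Channel A: Flow area A = b·y = 25 × 33.4 = 835 ft². Wetted perimeter P = b + 2y = 25 + 2×33.4 = 91.8 ft. Hydraulic radius R = A/P = 835/91.8 = 9.096 ft. Q_A = (1.486/0.014)·835·9.096^(2/3)·√0.0018 = 16380 ft³/s.
Channel B: Flow area A = b·y = 22 × 27.5 = 605 ft². Wetted perimeter P = b + 2y = 22 + 2×27.5 = 77 ft. Hydraulic radius R = A/P = 605/77 = 7.857 ft. Q_B = (1.486/0.014)·605·7.857^(2/3)·√0.0018 = 10770 ft³/s.
Q_A = 16380 ft³/s vs Q_B = 10770 ft³/s, so channel A carries more.

channel A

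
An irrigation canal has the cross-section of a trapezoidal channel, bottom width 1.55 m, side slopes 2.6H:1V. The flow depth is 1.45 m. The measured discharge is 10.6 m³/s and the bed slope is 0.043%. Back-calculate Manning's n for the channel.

n = 0.013

With bottom width b = 1.55 m and side slope z = 2.6: A = (b + zy)y = (1.55 + 2.6×1.45)×1.45 = 7.714 m²; P = b + 2y√(1+z²) = 1.55 + 2×1.45×2.786 = 9.628 m.
Hydraulic radius R = A/P = 7.714/9.628 = 0.8012 m.
Rearranging Manning's equation: n = (1/Q) A R^(2/3) S^(1/2) = (1/10.6) × 7.714 × 0.8012^(2/3) × √0.00043 = 0.013.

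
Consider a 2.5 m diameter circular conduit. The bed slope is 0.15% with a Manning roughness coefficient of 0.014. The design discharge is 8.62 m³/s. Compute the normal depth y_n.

y_n = 1.8 m

Manning's equation rearranged: A R^(2/3) = nQ / (1·√S) = 0.014 × 8.62 / (√0.0015) = 3.116.
Try y = 1.97 m: A R^(2/3) = 3.455 — over.
Try y = 1.38 m: A R^(2/3) = 2.114 — short.
Try y = 1.8 m: A R^(2/3) = 3.115 — matches.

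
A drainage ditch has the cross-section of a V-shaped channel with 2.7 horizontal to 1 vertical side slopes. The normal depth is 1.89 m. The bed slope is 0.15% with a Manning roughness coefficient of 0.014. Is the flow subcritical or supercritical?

For a triangular section with side slope z = 2.7: A = zy² = 2.7×1.89² = 9.645 m²; P = 2y√(1+z²) = 2×1.89×2.879 = 10.88 m.
Hydraulic radius R = A/P = 9.645/10.88 = 0.8862 m.
V = (1/n) R^(2/3) √S = (1/0.014) × 0.8862^(2/3) × √0.0015 = 2.552 m/s. Hydraulic depth D_h = A/T = 9.645/10.21 = 0.945 m.
Froude number Fr = V/√(g·D_h) = 2.552/√(9.81×0.945) = 0.838, which is less than 1, so the flow is subcritical.

subcritical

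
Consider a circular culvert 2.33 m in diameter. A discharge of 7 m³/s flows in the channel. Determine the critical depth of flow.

At critical depth, Q² T / (g A³) = 1, i.e. A³/T = Q²/g = 7²/9.81 = 4.995.
Try y = 1.51 m: A³/T = 11.23 — over.
Try y = 0.878 m: A³/T = 1.407 — short.
Try y = 1.22 m: A³/T = 4.96 — close enough.

y_c = 1.22 m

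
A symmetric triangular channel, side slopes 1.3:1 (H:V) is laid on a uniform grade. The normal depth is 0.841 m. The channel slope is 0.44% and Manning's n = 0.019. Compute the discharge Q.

For a triangular section with side slope z = 1.3: A = zy² = 1.3×0.841² = 0.9195 m²; P = 2y√(1+z²) = 2×0.841×1.64 = 2.759 m.
Hydraulic radius R = A/P = 0.9195/2.759 = 0.3333 m.
Manning's equation: Q = (1/n) A R^(2/3) S^(1/2) = (1/0.019) × 0.9195 × 0.3333^(2/3) × 0.0044^(1/2) = 1.54 m³/s.

Q = 1.54 m³/s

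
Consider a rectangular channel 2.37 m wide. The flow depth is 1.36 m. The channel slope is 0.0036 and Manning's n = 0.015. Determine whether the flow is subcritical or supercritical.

Flow area A = b·y = 2.37 × 1.36 = 3.223 m². Wetted perimeter P = b + 2y = 2.37 + 2×1.36 = 5.09 m.
Hydraulic radius R = A/P = 3.223/5.09 = 0.6332 m.
V = (1/n) R^(2/3) √S = (1/0.015) × 0.6332^(2/3) × √0.0036 = 2.95 m/s. Hydraulic depth D_h = A/T = 3.223/2.37 = 1.36 m.
Froude number Fr = V/√(g·D_h) = 2.95/√(9.81×1.36) = 0.808, which is less than 1, so the flow is subcritical.

subcritical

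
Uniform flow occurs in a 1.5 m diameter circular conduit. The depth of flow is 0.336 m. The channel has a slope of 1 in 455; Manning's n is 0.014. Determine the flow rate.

Q = 0.339 m³/s

For a circular section of diameter D = 1.5 m at depth y = 0.336 m, the central angle is θ = 2 arccos(1 − 2y/D) = 1.972 rad. Then A = (D²/8)(θ − sin θ) = 0.2957 m² and P = Dθ/2 = 1.479 m.
Hydraulic radius R = A/P = 0.2957/1.479 = 0.1999 m.
Manning's equation: Q = (1/n) A R^(2/3) S^(1/2) = (1/0.014) × 0.2957 × 0.1999^(2/3) × 0.002198^(1/2) = 0.339 m³/s.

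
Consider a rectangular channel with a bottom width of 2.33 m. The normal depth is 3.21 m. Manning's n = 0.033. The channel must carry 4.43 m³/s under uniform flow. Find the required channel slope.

Flow area A = b·y = 2.33 × 3.21 = 7.479 m². Wetted perimeter P = b + 2y = 2.33 + 2×3.21 = 8.75 m.
Hydraulic radius R = A/P = 7.479/8.75 = 0.8548 m.
From Manning's equation, S = [nQ / (1 A R^(2/3))]² = [0.033 × 4.43 / (1 × 7.479 × 0.8548^(2/3))]² = 0.000471.

S = 0.000471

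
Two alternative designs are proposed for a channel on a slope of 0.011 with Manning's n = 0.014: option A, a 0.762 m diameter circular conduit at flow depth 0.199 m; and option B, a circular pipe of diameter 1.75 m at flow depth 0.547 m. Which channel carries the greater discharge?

channel B

Channel A: For a circular section of diameter D = 0.762 m at depth y = 0.199 m, the central angle is θ = 2 arccos(1 − 2y/D) = 2.146 rad. Then A = (D²/8)(θ − sin θ) = 0.09481 m² and P = Dθ/2 = 0.8175 m. Hydraulic radius R = A/P = 0.09481/0.8175 = 0.116 m. Q_A = (1/0.014)·0.09481·0.116^(2/3)·√0.011 = 0.1689 m³/s.
Channel B: For a circular section of diameter D = 1.75 m at depth y = 0.547 m, the central angle is θ = 2 arccos(1 − 2y/D) = 2.373 rad. Then A = (D²/8)(θ − sin θ) = 0.6424 m² and P = Dθ/2 = 2.076 m. Hydraulic radius R = A/P = 0.6424/2.076 = 0.3094 m. Q_B = (1/0.014)·0.6424·0.3094^(2/3)·√0.011 = 2.201 m³/s.
Q_A = 0.1689 m³/s vs Q_B = 2.201 m³/s, so channel B carries more.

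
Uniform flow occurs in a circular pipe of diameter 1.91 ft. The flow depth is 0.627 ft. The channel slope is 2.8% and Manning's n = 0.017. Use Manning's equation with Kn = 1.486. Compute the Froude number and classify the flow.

supercritical

For a circular section of diameter D = 1.91 ft at depth y = 0.627 ft, the central angle is θ = 2 arccos(1 − 2y/D) = 2.44 rad. Then A = (D²/8)(θ − sin θ) = 0.8187 ft² and P = Dθ/2 = 2.331 ft.
Hydraulic radius R = A/P = 0.8187/2.331 = 0.3513 ft.
V = (1.486/n) R^(2/3) √S = (1.486/0.017) × 0.3513^(2/3) × √0.028 = 7.282 ft/s. Hydraulic depth D_h = A/T = 0.8187/1.794 = 0.4564 ft.
Froude number Fr = V/√(g·D_h) = 7.282/√(32.2×0.4564) = 1.9, which is greater than 1, so the flow is supercritical.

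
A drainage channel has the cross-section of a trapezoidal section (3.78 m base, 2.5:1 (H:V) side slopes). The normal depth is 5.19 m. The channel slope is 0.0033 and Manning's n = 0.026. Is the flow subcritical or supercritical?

subcritical

With bottom width b = 3.78 m and side slope z = 2.5: A = (b + zy)y = (3.78 + 2.5×5.19)×5.19 = 86.96 m²; P = b + 2y√(1+z²) = 3.78 + 2×5.19×2.693 = 31.73 m.
Hydraulic radius R = A/P = 86.96/31.73 = 2.741 m.
V = (1/n) R^(2/3) √S = (1/0.026) × 2.741^(2/3) × √0.0033 = 4.327 m/s. Hydraulic depth D_h = A/T = 86.96/29.73 = 2.925 m.
Froude number Fr = V/√(g·D_h) = 4.327/√(9.81×2.925) = 0.808, which is less than 1, so the flow is subcritical.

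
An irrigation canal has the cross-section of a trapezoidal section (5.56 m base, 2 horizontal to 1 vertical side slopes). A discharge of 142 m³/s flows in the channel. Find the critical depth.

At critical depth, Q² T / (g A³) = 1, i.e. A³/T = Q²/g = 142²/9.81 = 2055.
At y = 3.56 m: A³/T = 4646 — over.
At y = 2.18 m: A³/T = 708.2 — short.
At y = 2.89 m: A³/T = 2056 — ≈ 2055.

y_c = 2.89 m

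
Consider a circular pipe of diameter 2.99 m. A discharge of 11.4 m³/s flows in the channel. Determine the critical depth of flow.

y_c = 1.46 m

At critical depth, Q² T / (g A³) = 1, i.e. A³/T = Q²/g = 11.4²/9.81 = 13.25.
Try y = 1.29 m: A³/T = 8.232 — too small.
Try y = 1.84 m: A³/T = 32.02 — too large.
Try y = 1.46 m: A³/T = 13.22 — close enough.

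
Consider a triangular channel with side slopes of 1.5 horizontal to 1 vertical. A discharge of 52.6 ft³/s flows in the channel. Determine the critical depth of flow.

At critical depth, Q² T / (g A³) = 1, i.e. A³/T = Q²/g = 52.6²/32.2 = 85.92.
Trying y = 1.95 ft: A³/T = 31.72 — low.
Trying y = 2.99 ft: A³/T = 268.8 — high.
Trying y = 2.38 ft: A³/T = 85.91 — close enough.

y_c = 2.38 ft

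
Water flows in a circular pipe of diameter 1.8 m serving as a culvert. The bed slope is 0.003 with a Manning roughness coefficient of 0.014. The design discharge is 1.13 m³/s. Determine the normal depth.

Manning's equation rearranged: A R^(2/3) = nQ / (1·√S) = 0.014 × 1.13 / (√0.003) = 0.2888.
At y = 0.646 m: A R^(2/3) = 0.4119 — too large.
At y = 0.432 m: A R^(2/3) = 0.1887 — too small.
At y = 0.536 m: A R^(2/3) = 0.2884 — close enough.

y_n = 0.536 m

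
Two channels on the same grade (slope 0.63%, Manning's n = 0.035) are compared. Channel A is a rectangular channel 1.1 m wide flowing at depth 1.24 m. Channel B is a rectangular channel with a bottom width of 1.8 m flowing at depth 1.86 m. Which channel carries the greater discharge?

Channel A: Flow area A = b·y = 1.1 × 1.24 = 1.364 m². Wetted perimeter P = b + 2y = 1.1 + 2×1.24 = 3.58 m. Hydraulic radius R = A/P = 1.364/3.58 = 0.381 m. Q_A = (1/0.035)·1.364·0.381^(2/3)·√0.0063 = 1.626 m³/s.
Channel B: Flow area A = b·y = 1.8 × 1.86 = 3.348 m². Wetted perimeter P = b + 2y = 1.8 + 2×1.86 = 5.52 m. Hydraulic radius R = A/P = 3.348/5.52 = 0.6065 m. Q_B = (1/0.035)·3.348·0.6065^(2/3)·√0.0063 = 5.44 m³/s.
Q_A = 1.626 m³/s vs Q_B = 5.44 m³/s, so channel B carries more.

channel B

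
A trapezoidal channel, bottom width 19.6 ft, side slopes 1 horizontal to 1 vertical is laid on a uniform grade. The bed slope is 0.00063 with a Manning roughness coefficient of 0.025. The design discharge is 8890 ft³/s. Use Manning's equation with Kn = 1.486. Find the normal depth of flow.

y_n = 25 ft

Manning's equation rearranged: A R^(2/3) = nQ / (1.486·√S) = 0.025 × 8890 / (1.486 × √0.00063) = 5959.
Trying y = 21.4 ft: A R^(2/3) = 4327 — short.
Trying y = 25 ft: A R^(2/3) = 5956 — ≈ 5959.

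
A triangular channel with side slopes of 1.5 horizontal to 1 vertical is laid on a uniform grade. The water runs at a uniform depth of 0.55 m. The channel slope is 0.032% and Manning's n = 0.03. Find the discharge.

Q = 0.101 m³/s

For a triangular section with side slope z = 1.5: A = zy² = 1.5×0.55² = 0.4538 m²; P = 2y√(1+z²) = 2×0.55×1.803 = 1.983 m.
Hydraulic radius R = A/P = 0.4538/1.983 = 0.2288 m.
Manning's equation: Q = (1/n) A R^(2/3) S^(1/2) = (1/0.03) × 0.4538 × 0.2288^(2/3) × 0.00032^(1/2) = 0.101 m³/s.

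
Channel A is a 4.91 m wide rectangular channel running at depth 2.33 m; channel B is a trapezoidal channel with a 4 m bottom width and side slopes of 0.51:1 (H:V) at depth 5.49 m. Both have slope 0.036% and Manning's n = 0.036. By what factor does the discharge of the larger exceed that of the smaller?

5.03

Channel A: Flow area A = b·y = 4.91 × 2.33 = 11.44 m². Wetted perimeter P = b + 2y = 4.91 + 2×2.33 = 9.57 m. Hydraulic radius R = A/P = 11.44/9.57 = 1.195 m. Q_A = (1/0.036)·11.44·1.195^(2/3)·√0.00036 = 6.792 m³/s.
Channel B: With bottom width b = 4 m and side slope z = 0.51: A = (b + zy)y = (4 + 0.51×5.49)×5.49 = 37.33 m²; P = b + 2y√(1+z²) = 4 + 2×5.49×1.123 = 16.33 m. Hydraulic radius R = A/P = 37.33/16.33 = 2.287 m. Q_B = (1/0.036)·37.33·2.287^(2/3)·√0.00036 = 34.15 m³/s.
The larger discharge is 34.15 m³/s and the smaller is 6.792 m³/s; the ratio is 5.03.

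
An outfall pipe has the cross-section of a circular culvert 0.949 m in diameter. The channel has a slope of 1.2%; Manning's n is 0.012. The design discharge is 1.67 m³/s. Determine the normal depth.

Manning's equation rearranged: A R^(2/3) = nQ / (1·√S) = 0.012 × 1.67 / (√0.012) = 0.1829.
At y = 0.457 m: A R^(2/3) = 0.1271 — too small.
At y = 0.571 m: A R^(2/3) = 0.1829 — ≈ 0.1829.

y_n = 0.571 m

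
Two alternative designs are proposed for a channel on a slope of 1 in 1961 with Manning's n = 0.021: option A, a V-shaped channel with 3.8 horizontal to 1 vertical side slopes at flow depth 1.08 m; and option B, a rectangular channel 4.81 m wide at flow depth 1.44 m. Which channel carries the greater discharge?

Channel A: For a triangular section with side slope z = 3.8: A = zy² = 3.8×1.08² = 4.432 m²; P = 2y√(1+z²) = 2×1.08×3.929 = 8.487 m. Hydraulic radius R = A/P = 4.432/8.487 = 0.5222 m. Q_A = (1/0.021)·4.432·0.5222^(2/3)·√0.0005099 = 3.091 m³/s.
Channel B: Flow area A = b·y = 4.81 × 1.44 = 6.926 m². Wetted perimeter P = b + 2y = 4.81 + 2×1.44 = 7.69 m. Hydraulic radius R = A/P = 6.926/7.69 = 0.9007 m. Q_B = (1/0.021)·6.926·0.9007^(2/3)·√0.0005099 = 6.947 m³/s.
Q_A = 3.091 m³/s vs Q_B = 6.947 m³/s, so channel B carries more.

channel B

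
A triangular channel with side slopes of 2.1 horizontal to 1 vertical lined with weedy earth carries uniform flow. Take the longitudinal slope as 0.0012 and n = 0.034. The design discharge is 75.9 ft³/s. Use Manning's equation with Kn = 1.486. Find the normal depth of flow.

y_n = 4.01 ft

Manning's equation rearranged: A R^(2/3) = nQ / (1.486·√S) = 0.034 × 75.9 / (1.486 × √0.0012) = 50.13.
Try y = 2.82 ft: A R^(2/3) = 19.62 — low.
Try y = 4.51 ft: A R^(2/3) = 68.61 — high.
Try y = 4.01 ft: A R^(2/3) = 50.16 — matches.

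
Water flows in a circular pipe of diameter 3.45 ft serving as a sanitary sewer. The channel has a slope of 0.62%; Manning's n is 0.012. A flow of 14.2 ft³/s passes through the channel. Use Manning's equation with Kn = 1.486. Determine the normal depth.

Manning's equation rearranged: A R^(2/3) = nQ / (1.486·√S) = 0.012 × 14.2 / (1.486 × √0.0062) = 1.456.
Trying y = 1.2 ft: A R^(2/3) = 2.201 — high.
Trying y = 0.968 ft: A R^(2/3) = 1.456 — ≈ 1.456.

y_n = 0.968 ft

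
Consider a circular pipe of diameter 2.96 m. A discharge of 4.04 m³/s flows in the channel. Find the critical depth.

At critical depth, Q² T / (g A³) = 1, i.e. A³/T = Q²/g = 4.04²/9.81 = 1.664.
At y = 0.635 m: A³/T = 0.5226 — too small.
At y = 1.03 m: A³/T = 3.425 — too large.
At y = 0.855 m: A³/T = 1.666 — close enough.

y_c = 0.855 m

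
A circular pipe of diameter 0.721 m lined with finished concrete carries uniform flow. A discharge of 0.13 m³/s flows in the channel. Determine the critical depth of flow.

y_c = 0.219 m

At critical depth, Q² T / (g A³) = 1, i.e. A³/T = Q²/g = 0.13²/9.81 = 0.001723.
Try y = 0.179 m: A³/T = 0.0007927 — too small.
Try y = 0.238 m: A³/T = 0.002395 — too large.
Try y = 0.219 m: A³/T = 0.001736 — close enough.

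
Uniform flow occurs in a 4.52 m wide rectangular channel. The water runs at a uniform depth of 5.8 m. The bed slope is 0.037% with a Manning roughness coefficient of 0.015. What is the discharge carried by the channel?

Q = 46.5 m³/s

Flow area A = b·y = 4.52 × 5.8 = 26.22 m². Wetted perimeter P = b + 2y = 4.52 + 2×5.8 = 16.12 m.
Hydraulic radius R = A/P = 26.22/16.12 = 1.626 m.
Manning's equation: Q = (1/n) A R^(2/3) S^(1/2) = (1/0.015) × 26.22 × 1.626^(2/3) × 0.00037^(1/2) = 46.5 m³/s.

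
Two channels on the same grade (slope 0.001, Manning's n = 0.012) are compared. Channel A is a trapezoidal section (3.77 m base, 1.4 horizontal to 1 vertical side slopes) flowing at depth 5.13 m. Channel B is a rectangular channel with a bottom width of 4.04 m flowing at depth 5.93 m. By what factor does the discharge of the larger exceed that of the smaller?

3.39

Channel A: With bottom width b = 3.77 m and side slope z = 1.4: A = (b + zy)y = (3.77 + 1.4×5.13)×5.13 = 56.18 m²; P = b + 2y√(1+z²) = 3.77 + 2×5.13×1.72 = 21.42 m. Hydraulic radius R = A/P = 56.18/21.42 = 2.623 m. Q_A = (1/0.012)·56.18·2.623^(2/3)·√0.001 = 281.6 m³/s.
Channel B: Flow area A = b·y = 4.04 × 5.93 = 23.96 m². Wetted perimeter P = b + 2y = 4.04 + 2×5.93 = 15.9 m. Hydraulic radius R = A/P = 23.96/15.9 = 1.507 m. Q_B = (1/0.012)·23.96·1.507^(2/3)·√0.001 = 82.98 m³/s.
The larger discharge is 281.6 m³/s and the smaller is 82.98 m³/s; the ratio is 3.39.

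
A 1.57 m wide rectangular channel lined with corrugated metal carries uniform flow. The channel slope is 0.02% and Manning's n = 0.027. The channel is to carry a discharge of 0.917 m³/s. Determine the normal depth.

Manning's equation rearranged: A R^(2/3) = nQ / (1·√S) = 0.027 × 0.917 / (√0.0002) = 1.751.
Trying y = 1.28 m: A R^(2/3) = 1.243 — short.
Trying y = 2.03 m: A R^(2/3) = 2.181 — over.
Trying y = 1.69 m: A R^(2/3) = 1.751 — ≈ 1.751.

y_n = 1.69 m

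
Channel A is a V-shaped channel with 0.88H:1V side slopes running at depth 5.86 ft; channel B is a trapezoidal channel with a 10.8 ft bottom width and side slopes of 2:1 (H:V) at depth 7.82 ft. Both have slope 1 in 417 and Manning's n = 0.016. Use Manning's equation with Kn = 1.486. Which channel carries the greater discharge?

Channel A: For a triangular section with side slope z = 0.88: A = zy² = 0.88×5.86² = 30.22 ft²; P = 2y√(1+z²) = 2×5.86×1.332 = 15.61 ft. Hydraulic radius R = A/P = 30.22/15.61 = 1.936 ft. Q_A = (1.486/0.016)·30.22·1.936^(2/3)·√0.002398 = 213.5 ft³/s.
Channel B: With bottom width b = 10.8 ft and side slope z = 2: A = (b + zy)y = (10.8 + 2×7.82)×7.82 = 206.8 ft²; P = b + 2y√(1+z²) = 10.8 + 2×7.82×2.236 = 45.77 ft. Hydraulic radius R = A/P = 206.8/45.77 = 4.517 ft. Q_B = (1.486/0.016)·206.8·4.517^(2/3)·√0.002398 = 2570 ft³/s.
Q_A = 213.5 ft³/s vs Q_B = 2570 ft³/s, so channel B carries more.

channel B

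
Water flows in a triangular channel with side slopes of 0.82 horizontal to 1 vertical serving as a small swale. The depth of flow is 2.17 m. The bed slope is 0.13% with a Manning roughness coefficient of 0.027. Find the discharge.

Q = 4.02 m³/s

For a triangular section with side slope z = 0.82: A = zy² = 0.82×2.17² = 3.861 m²; P = 2y√(1+z²) = 2×2.17×1.293 = 5.613 m.
Hydraulic radius R = A/P = 3.861/5.613 = 0.688 m.
Manning's equation: Q = (1/n) A R^(2/3) S^(1/2) = (1/0.027) × 3.861 × 0.688^(2/3) × 0.0013^(1/2) = 4.02 m³/s.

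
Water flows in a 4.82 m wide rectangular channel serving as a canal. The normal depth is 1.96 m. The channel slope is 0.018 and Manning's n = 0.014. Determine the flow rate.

Q = 95.4 m³/s

Flow area A = b·y = 4.82 × 1.96 = 9.447 m². Wetted perimeter P = b + 2y = 4.82 + 2×1.96 = 8.74 m.
Hydraulic radius R = A/P = 9.447/8.74 = 1.081 m.
Manning's equation: Q = (1/n) A R^(2/3) S^(1/2) = (1/0.014) × 9.447 × 1.081^(2/3) × 0.018^(1/2) = 95.4 m³/s.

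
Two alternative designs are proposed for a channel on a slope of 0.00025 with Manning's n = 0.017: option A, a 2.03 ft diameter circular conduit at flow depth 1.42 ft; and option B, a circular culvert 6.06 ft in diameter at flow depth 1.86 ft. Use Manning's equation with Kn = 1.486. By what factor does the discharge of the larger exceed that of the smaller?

Channel A: For a circular section of diameter D = 2.03 ft at depth y = 1.42 ft, the central angle is θ = 2 arccos(1 − 2y/D) = 3.962 rad. Then A = (D²/8)(θ − sin θ) = 2.418 ft² and P = Dθ/2 = 4.022 ft. Hydraulic radius R = A/P = 2.418/4.022 = 0.6012 ft. Q_A = (1.486/0.017)·2.418·0.6012^(2/3)·√0.00025 = 2.381 ft³/s.
Channel B: For a circular section of diameter D = 6.06 ft at depth y = 1.86 ft, the central angle is θ = 2 arccos(1 − 2y/D) = 2.349 rad. Then A = (D²/8)(θ − sin θ) = 7.511 ft² and P = Dθ/2 = 7.117 ft. Hydraulic radius R = A/P = 7.511/7.117 = 1.055 ft. Q_B = (1.486/0.017)·7.511·1.055^(2/3)·√0.00025 = 10.76 ft³/s.
The larger discharge is 10.76 ft³/s and the smaller is 2.381 ft³/s; the ratio is 4.52.

4.52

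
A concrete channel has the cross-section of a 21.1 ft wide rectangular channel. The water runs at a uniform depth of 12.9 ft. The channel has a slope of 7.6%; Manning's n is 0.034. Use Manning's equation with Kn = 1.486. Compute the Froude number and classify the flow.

Flow area A = b·y = 21.1 × 12.9 = 272.2 ft². Wetted perimeter P = b + 2y = 21.1 + 2×12.9 = 46.9 ft.
Hydraulic radius R = A/P = 272.2/46.9 = 5.804 ft.
V = (1.486/n) R^(2/3) √S = (1.486/0.034) × 5.804^(2/3) × √0.076 = 38.91 ft/s. Hydraulic depth D_h = A/T = 272.2/21.1 = 12.9 ft.
Froude number Fr = V/√(g·D_h) = 38.91/√(32.2×12.9) = 1.91, which is greater than 1, so the flow is supercritical.

supercritical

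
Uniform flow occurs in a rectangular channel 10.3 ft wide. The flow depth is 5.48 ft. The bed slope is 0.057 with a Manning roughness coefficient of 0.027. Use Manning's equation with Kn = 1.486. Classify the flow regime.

supercritical

Flow area A = b·y = 10.3 × 5.48 = 56.44 ft². Wetted perimeter P = b + 2y = 10.3 + 2×5.48 = 21.26 ft.
Hydraulic radius R = A/P = 56.44/21.26 = 2.655 ft.
V = (1.486/n) R^(2/3) √S = (1.486/0.027) × 2.655^(2/3) × √0.057 = 25.19 ft/s. Hydraulic depth D_h = A/T = 56.44/10.3 = 5.48 ft.
Froude number Fr = V/√(g·D_h) = 25.19/√(32.2×5.48) = 1.9, which is greater than 1, so the flow is supercritical.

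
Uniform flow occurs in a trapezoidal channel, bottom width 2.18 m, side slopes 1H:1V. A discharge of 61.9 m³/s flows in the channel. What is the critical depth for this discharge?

At critical depth, Q² T / (g A³) = 1, i.e. A³/T = Q²/g = 61.9²/9.81 = 390.6.
Trying y = 3.59 m: A³/T = 949.6 — too large.
Trying y = 2.35 m: A³/T = 175.4 — too small.
Trying y = 2.88 m: A³/T = 389.8 — close enough.

y_c = 2.88 m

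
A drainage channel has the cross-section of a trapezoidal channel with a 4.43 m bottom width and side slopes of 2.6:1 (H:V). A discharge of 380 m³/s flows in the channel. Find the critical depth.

At critical depth, Q² T / (g A³) = 1, i.e. A³/T = Q²/g = 380²/9.81 = 14720.
Try y = 3.27 m: A³/T = 3528 — short.
Try y = 5.58 m: A³/T = 35280 — over.
Try y = 4.57 m: A³/T = 14690 — matches.

y_c = 4.57 m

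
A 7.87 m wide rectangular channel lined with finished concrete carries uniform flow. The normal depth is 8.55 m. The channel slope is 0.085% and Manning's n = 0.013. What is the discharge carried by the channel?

Flow area A = b·y = 7.87 × 8.55 = 67.29 m². Wetted perimeter P = b + 2y = 7.87 + 2×8.55 = 24.97 m.
Hydraulic radius R = A/P = 67.29/24.97 = 2.695 m.
Manning's equation: Q = (1/n) A R^(2/3) S^(1/2) = (1/0.013) × 67.29 × 2.695^(2/3) × 0.00085^(1/2) = 292 m³/s.

Q = 292 m³/s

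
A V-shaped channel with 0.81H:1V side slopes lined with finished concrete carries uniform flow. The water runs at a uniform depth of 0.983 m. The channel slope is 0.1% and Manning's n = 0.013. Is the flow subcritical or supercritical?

For a triangular section with side slope z = 0.81: A = zy² = 0.81×0.983² = 0.7827 m²; P = 2y√(1+z²) = 2×0.983×1.287 = 2.53 m.
Hydraulic radius R = A/P = 0.7827/2.53 = 0.3094 m.
V = (1/n) R^(2/3) √S = (1/0.013) × 0.3094^(2/3) × √0.001 = 1.113 m/s. Hydraulic depth D_h = A/T = 0.7827/1.592 = 0.4915 m.
Froude number Fr = V/√(g·D_h) = 1.113/√(9.81×0.4915) = 0.507, which is less than 1, so the flow is subcritical.

subcritical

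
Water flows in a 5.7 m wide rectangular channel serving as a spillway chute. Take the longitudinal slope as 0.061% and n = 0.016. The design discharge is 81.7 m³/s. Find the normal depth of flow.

y_n = 5.99 m

Manning's equation rearranged: A R^(2/3) = nQ / (1·√S) = 0.016 × 81.7 / (√0.00061) = 52.93.
At y = 7.31 m: A R^(2/3) = 67.25 — too large.
At y = 4.96 m: A R^(2/3) = 41.99 — too small.
At y = 5.99 m: A R^(2/3) = 52.95 — close enough.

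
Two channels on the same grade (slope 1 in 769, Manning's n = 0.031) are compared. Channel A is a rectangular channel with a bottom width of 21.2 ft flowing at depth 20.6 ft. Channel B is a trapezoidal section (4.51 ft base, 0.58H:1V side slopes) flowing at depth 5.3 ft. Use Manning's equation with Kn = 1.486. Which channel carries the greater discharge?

channel A

Channel A: Flow area A = b·y = 21.2 × 20.6 = 436.7 ft². Wetted perimeter P = b + 2y = 21.2 + 2×20.6 = 62.4 ft. Hydraulic radius R = A/P = 436.7/62.4 = 6.999 ft. Q_A = (1.486/0.031)·436.7·6.999^(2/3)·√0.0013 = 2762 ft³/s.
Channel B: With bottom width b = 4.51 ft and side slope z = 0.58: A = (b + zy)y = (4.51 + 0.58×5.3)×5.3 = 40.2 ft²; P = b + 2y√(1+z²) = 4.51 + 2×5.3×1.156 = 16.76 ft. Hydraulic radius R = A/P = 40.2/16.76 = 2.398 ft. Q_B = (1.486/0.031)·40.2·2.398^(2/3)·√0.0013 = 124.5 ft³/s.
Q_A = 2762 ft³/s vs Q_B = 124.5 ft³/s, so channel A carries more.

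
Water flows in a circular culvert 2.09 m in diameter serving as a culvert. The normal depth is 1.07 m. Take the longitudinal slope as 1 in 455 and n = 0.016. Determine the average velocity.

For a circular section of diameter D = 2.09 m at depth y = 1.07 m, the central angle is θ = 2 arccos(1 − 2y/D) = 3.189 rad. Then A = (D²/8)(θ − sin θ) = 1.768 m² and P = Dθ/2 = 3.333 m.
Hydraulic radius R = A/P = 1.768/3.333 = 0.5303 m.
From Manning's equation, V = (1/n) R^(2/3) S^(1/2) = (1/0.016) × 0.5303^(2/3) × 0.002198^(1/2) = 1.92 m/s.

V = 1.92 m/s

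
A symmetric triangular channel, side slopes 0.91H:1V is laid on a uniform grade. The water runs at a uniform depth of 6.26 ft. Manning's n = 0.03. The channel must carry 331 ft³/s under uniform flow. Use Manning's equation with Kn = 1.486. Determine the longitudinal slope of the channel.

S = 0.013

For a triangular section with side slope z = 0.91: A = zy² = 0.91×6.26² = 35.66 ft²; P = 2y√(1+z²) = 2×6.26×1.352 = 16.93 ft.
Hydraulic radius R = A/P = 35.66/16.93 = 2.107 ft.
From Manning's equation, S = [nQ / (1.486 A R^(2/3))]² = [0.03 × 331 / (1.486 × 35.66 × 2.107^(2/3))]² = 0.013.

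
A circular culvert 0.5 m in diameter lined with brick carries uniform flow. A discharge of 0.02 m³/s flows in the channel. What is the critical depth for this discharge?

At critical depth, Q² T / (g A³) = 1, i.e. A³/T = Q²/g = 0.02²/9.81 = 0.00004077.
Try y = 0.111 m: A³/T = 0.00008217 — too large.
Try y = 0.0702 m: A³/T = 0.00001359 — too small.
Try y = 0.0928 m: A³/T = 0.00004075 — ≈ 0.00004077.

y_c = 0.0928 m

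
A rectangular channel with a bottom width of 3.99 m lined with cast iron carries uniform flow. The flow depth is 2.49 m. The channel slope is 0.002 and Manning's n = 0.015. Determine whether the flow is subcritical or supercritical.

Flow area A = b·y = 3.99 × 2.49 = 9.935 m². Wetted perimeter P = b + 2y = 3.99 + 2×2.49 = 8.97 m.
Hydraulic radius R = A/P = 9.935/8.97 = 1.108 m.
V = (1/n) R^(2/3) √S = (1/0.015) × 1.108^(2/3) × √0.002 = 3.192 m/s. Hydraulic depth D_h = A/T = 9.935/3.99 = 2.49 m.
Froude number Fr = V/√(g·D_h) = 3.192/√(9.81×2.49) = 0.646, which is less than 1, so the flow is subcritical.

subcritical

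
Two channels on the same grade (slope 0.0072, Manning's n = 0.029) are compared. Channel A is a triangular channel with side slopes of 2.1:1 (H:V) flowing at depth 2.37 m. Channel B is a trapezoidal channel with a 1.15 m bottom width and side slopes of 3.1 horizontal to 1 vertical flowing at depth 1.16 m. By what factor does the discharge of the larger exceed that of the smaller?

3.04

Channel A: For a triangular section with side slope z = 2.1: A = zy² = 2.1×2.37² = 11.8 m²; P = 2y√(1+z²) = 2×2.37×2.326 = 11.02 m. Hydraulic radius R = A/P = 11.8/11.02 = 1.07 m. Q_A = (1/0.029)·11.8·1.07^(2/3)·√0.0072 = 36.1 m³/s.
Channel B: With bottom width b = 1.15 m and side slope z = 3.1: A = (b + zy)y = (1.15 + 3.1×1.16)×1.16 = 5.505 m²; P = b + 2y√(1+z²) = 1.15 + 2×1.16×3.257 = 8.707 m. Hydraulic radius R = A/P = 5.505/8.707 = 0.6323 m. Q_B = (1/0.029)·5.505·0.6323^(2/3)·√0.0072 = 11.87 m³/s.
The larger discharge is 36.1 m³/s and the smaller is 11.87 m³/s; the ratio is 3.04.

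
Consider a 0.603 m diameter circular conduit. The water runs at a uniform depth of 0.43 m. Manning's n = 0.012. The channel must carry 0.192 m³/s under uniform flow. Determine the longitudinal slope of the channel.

S = 0.0011

For a circular section of diameter D = 0.603 m at depth y = 0.43 m, the central angle is θ = 2 arccos(1 − 2y/D) = 4.022 rad. Then A = (D²/8)(θ − sin θ) = 0.2179 m² and P = Dθ/2 = 1.213 m.
Hydraulic radius R = A/P = 0.2179/1.213 = 0.1797 m.
From Manning's equation, S = [nQ / (1 A R^(2/3))]² = [0.012 × 0.192 / (1 × 0.2179 × 0.1797^(2/3))]² = 0.0011.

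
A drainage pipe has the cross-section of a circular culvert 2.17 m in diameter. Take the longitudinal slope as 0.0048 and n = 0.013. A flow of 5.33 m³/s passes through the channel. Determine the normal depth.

y_n = 0.963 m

Manning's equation rearranged: A R^(2/3) = nQ / (1·√S) = 0.013 × 5.33 / (√0.0048) = 1.
Trying y = 1.05 m: A R^(2/3) = 1.163 — over.
Trying y = 0.675 m: A R^(2/3) = 0.5166 — short.
Trying y = 0.963 m: A R^(2/3) = 0.9997 — matches.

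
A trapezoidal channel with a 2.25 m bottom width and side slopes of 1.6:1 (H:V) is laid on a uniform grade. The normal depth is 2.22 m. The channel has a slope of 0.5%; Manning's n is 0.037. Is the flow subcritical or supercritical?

With bottom width b = 2.25 m and side slope z = 1.6: A = (b + zy)y = (2.25 + 1.6×2.22)×2.22 = 12.88 m²; P = b + 2y√(1+z²) = 2.25 + 2×2.22×1.887 = 10.63 m.
Hydraulic radius R = A/P = 12.88/10.63 = 1.212 m.
V = (1/n) R^(2/3) √S = (1/0.037) × 1.212^(2/3) × √0.005 = 2.172 m/s. Hydraulic depth D_h = A/T = 12.88/9.354 = 1.377 m.
Froude number Fr = V/√(g·D_h) = 2.172/√(9.81×1.377) = 0.591, which is less than 1, so the flow is subcritical.

subcritical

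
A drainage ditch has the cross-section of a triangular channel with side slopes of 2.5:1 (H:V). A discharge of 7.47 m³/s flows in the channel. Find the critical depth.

At critical depth, Q² T / (g A³) = 1, i.e. A³/T = Q²/g = 7.47²/9.81 = 5.688.
Trying y = 0.848 m: A³/T = 1.37 — short.
Trying y = 1.41 m: A³/T = 17.42 — over.
Trying y = 1.13 m: A³/T = 5.758 — matches.

y_c = 1.13 m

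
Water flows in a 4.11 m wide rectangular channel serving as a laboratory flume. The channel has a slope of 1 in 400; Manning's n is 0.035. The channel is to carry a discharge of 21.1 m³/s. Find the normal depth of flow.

y_n = 3.12 m

Manning's equation rearranged: A R^(2/3) = nQ / (1·√S) = 0.035 × 21.1 / (√0.0025) = 14.77.
Trying y = 2.55 m: A R^(2/3) = 11.42 — low.
Trying y = 3.63 m: A R^(2/3) = 17.88 — high.
Trying y = 3.12 m: A R^(2/3) = 14.79 — ≈ 14.77.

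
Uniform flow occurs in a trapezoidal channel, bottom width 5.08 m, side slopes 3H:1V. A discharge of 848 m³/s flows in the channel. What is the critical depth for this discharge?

At critical depth, Q² T / (g A³) = 1, i.e. A³/T = Q²/g = 848²/9.81 = 73300.
Try y = 7.58 m: A³/T = 185500 — too large.
Try y = 5.45 m: A³/T = 42170 — too small.
Try y = 6.17 m: A³/T = 73240 — ≈ 73300.

y_c = 6.17 m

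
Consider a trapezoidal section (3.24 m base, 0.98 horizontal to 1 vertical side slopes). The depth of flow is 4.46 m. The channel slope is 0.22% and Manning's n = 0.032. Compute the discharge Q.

Q = 83.1 m³/s

With bottom width b = 3.24 m and side slope z = 0.98: A = (b + zy)y = (3.24 + 0.98×4.46)×4.46 = 33.94 m²; P = b + 2y√(1+z²) = 3.24 + 2×4.46×1.4 = 15.73 m.
Hydraulic radius R = A/P = 33.94/15.73 = 2.158 m.
Manning's equation: Q = (1/n) A R^(2/3) S^(1/2) = (1/0.032) × 33.94 × 2.158^(2/3) × 0.0022^(1/2) = 83.1 m³/s.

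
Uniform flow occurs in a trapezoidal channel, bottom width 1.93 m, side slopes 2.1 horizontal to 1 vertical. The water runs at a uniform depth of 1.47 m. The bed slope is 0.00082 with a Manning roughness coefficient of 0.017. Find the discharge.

Q = 11.1 m³/s

With bottom width b = 1.93 m and side slope z = 2.1: A = (b + zy)y = (1.93 + 2.1×1.47)×1.47 = 7.375 m²; P = b + 2y√(1+z²) = 1.93 + 2×1.47×2.326 = 8.768 m.
Hydraulic radius R = A/P = 7.375/8.768 = 0.8411 m.
Manning's equation: Q = (1/n) A R^(2/3) S^(1/2) = (1/0.017) × 7.375 × 0.8411^(2/3) × 0.00082^(1/2) = 11.1 m³/s.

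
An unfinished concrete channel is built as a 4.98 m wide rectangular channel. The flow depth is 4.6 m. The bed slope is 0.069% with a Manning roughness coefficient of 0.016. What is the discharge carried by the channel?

Q = 51.8 m³/s

Flow area A = b·y = 4.98 × 4.6 = 22.91 m². Wetted perimeter P = b + 2y = 4.98 + 2×4.6 = 14.18 m.
Hydraulic radius R = A/P = 22.91/14.18 = 1.616 m.
Manning's equation: Q = (1/n) A R^(2/3) S^(1/2) = (1/0.016) × 22.91 × 1.616^(2/3) × 0.00069^(1/2) = 51.8 m³/s.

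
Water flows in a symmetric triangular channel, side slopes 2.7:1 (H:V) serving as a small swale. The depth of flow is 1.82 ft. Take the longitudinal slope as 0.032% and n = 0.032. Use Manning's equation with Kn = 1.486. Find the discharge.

Q = 6.68 ft³/s

For a triangular section with side slope z = 2.7: A = zy² = 2.7×1.82² = 8.943 ft²; P = 2y√(1+z²) = 2×1.82×2.879 = 10.48 ft.
Hydraulic radius R = A/P = 8.943/10.48 = 0.8534 ft.
Manning's equation: Q = (1.486/n) A R^(2/3) S^(1/2) = (1.486/0.032) × 8.943 × 0.8534^(2/3) × 0.00032^(1/2) = 6.68 ft³/s.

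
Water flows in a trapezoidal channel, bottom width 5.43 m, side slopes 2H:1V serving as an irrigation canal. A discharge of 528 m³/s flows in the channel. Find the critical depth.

At critical depth, Q² T / (g A³) = 1, i.e. A³/T = Q²/g = 528²/9.81 = 28420.
Try y = 4.87 m: A³/T = 16190 — too small.
Try y = 7.05 m: A³/T = 77620 — too large.
Try y = 5.57 m: A³/T = 28370 — ≈ 28420.

y_c = 5.57 m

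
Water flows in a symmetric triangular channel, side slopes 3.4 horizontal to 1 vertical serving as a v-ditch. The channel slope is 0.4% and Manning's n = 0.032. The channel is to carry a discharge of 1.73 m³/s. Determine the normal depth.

Manning's equation rearranged: A R^(2/3) = nQ / (1·√S) = 0.032 × 1.73 / (√0.004) = 0.8753.
Trying y = 0.826 m: A R^(2/3) = 1.251 — high.
Trying y = 0.493 m: A R^(2/3) = 0.316 — low.
Trying y = 0.722 m: A R^(2/3) = 0.8741 — ≈ 0.8753.

y_n = 0.722 m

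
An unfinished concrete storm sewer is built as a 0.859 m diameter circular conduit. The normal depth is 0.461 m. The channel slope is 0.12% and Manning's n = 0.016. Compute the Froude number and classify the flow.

For a circular section of diameter D = 0.859 m at depth y = 0.461 m, the central angle is θ = 2 arccos(1 − 2y/D) = 3.288 rad. Then A = (D²/8)(θ − sin θ) = 0.3168 m² and P = Dθ/2 = 1.412 m.
Hydraulic radius R = A/P = 0.3168/1.412 = 0.2243 m.
V = (1/n) R^(2/3) √S = (1/0.016) × 0.2243^(2/3) × √0.0012 = 0.7993 m/s. Hydraulic depth D_h = A/T = 0.3168/0.8567 = 0.3698 m.
Froude number Fr = V/√(g·D_h) = 0.7993/√(9.81×0.3698) = 0.42, which is less than 1, so the flow is subcritical.

subcritical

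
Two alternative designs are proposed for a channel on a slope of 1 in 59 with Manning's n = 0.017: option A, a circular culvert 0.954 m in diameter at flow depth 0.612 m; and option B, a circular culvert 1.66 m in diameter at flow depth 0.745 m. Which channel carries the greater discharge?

channel B

Channel A: For a circular section of diameter D = 0.954 m at depth y = 0.612 m, the central angle is θ = 2 arccos(1 − 2y/D) = 3.715 rad. Then A = (D²/8)(θ − sin θ) = 0.4845 m² and P = Dθ/2 = 1.772 m. Hydraulic radius R = A/P = 0.4845/1.772 = 0.2733 m. Q_A = (1/0.017)·0.4845·0.2733^(2/3)·√0.01695 = 1.563 m³/s.
Channel B: For a circular section of diameter D = 1.66 m at depth y = 0.745 m, the central angle is θ = 2 arccos(1 − 2y/D) = 2.936 rad. Then A = (D²/8)(θ − sin θ) = 0.9413 m² and P = Dθ/2 = 2.437 m. Hydraulic radius R = A/P = 0.9413/2.437 = 0.3862 m. Q_B = (1/0.017)·0.9413·0.3862^(2/3)·√0.01695 = 3.823 m³/s.
Q_A = 1.563 m³/s vs Q_B = 3.823 m³/s, so channel B carries more.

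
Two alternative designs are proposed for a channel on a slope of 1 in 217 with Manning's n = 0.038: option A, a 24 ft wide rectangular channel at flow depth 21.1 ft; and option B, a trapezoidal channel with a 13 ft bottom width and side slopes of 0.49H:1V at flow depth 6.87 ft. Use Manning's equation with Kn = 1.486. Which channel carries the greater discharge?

channel A

Channel A: Flow area A = b·y = 24 × 21.1 = 506.4 ft². Wetted perimeter P = b + 2y = 24 + 2×21.1 = 66.2 ft. Hydraulic radius R = A/P = 506.4/66.2 = 7.65 ft. Q_A = (1.486/0.038)·506.4·7.65^(2/3)·√0.004608 = 5219 ft³/s.
Channel B: With bottom width b = 13 ft and side slope z = 0.49: A = (b + zy)y = (13 + 0.49×6.87)×6.87 = 112.4 ft²; P = b + 2y√(1+z²) = 13 + 2×6.87×1.114 = 28.3 ft. Hydraulic radius R = A/P = 112.4/28.3 = 3.973 ft. Q_B = (1.486/0.038)·112.4·3.973^(2/3)·√0.004608 = 748.7 ft³/s.
Q_A = 5219 ft³/s vs Q_B = 748.7 ft³/s, so channel A carries more.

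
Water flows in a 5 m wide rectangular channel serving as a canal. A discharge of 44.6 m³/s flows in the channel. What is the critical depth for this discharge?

y_c = 2.01 m

For a rectangular channel, critical depth y_c = (q²/g)^(1/3) where q = Q/b = 44.6/5 = 8.92 m²/s.
So y_c = (8.92²/9.81)^(1/3) = 2.01 m.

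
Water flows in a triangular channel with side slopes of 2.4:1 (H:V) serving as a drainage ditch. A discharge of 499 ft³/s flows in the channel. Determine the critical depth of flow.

y_c = 4.85 ft

At critical depth, Q² T / (g A³) = 1, i.e. A³/T = Q²/g = 499²/32.2 = 7733.
Trying y = 5.49 ft: A³/T = 14360 — too large.
Trying y = 4.85 ft: A³/T = 7729 — ≈ 7733.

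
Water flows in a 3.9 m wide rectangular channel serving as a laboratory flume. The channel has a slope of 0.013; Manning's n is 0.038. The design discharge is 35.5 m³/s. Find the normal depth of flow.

Manning's equation rearranged: A R^(2/3) = nQ / (1·√S) = 0.038 × 35.5 / (√0.013) = 11.83.
Trying y = 2.1 m: A R^(2/3) = 8.251 — too small.
Trying y = 3.54 m: A R^(2/3) = 16.08 — too large.
Trying y = 2.77 m: A R^(2/3) = 11.82 — matches.

y_n = 2.77 m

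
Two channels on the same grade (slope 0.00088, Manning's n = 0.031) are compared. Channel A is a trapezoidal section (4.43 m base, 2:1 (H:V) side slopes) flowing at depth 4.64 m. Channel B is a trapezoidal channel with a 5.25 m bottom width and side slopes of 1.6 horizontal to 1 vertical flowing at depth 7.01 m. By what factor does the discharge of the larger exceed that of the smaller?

2.32

Channel A: With bottom width b = 4.43 m and side slope z = 2: A = (b + zy)y = (4.43 + 2×4.64)×4.64 = 63.61 m²; P = b + 2y√(1+z²) = 4.43 + 2×4.64×2.236 = 25.18 m. Hydraulic radius R = A/P = 63.61/25.18 = 2.526 m. Q_A = (1/0.031)·63.61·2.526^(2/3)·√0.00088 = 112.9 m³/s.
Channel B: With bottom width b = 5.25 m and side slope z = 1.6: A = (b + zy)y = (5.25 + 1.6×7.01)×7.01 = 115.4 m²; P = b + 2y√(1+z²) = 5.25 + 2×7.01×1.887 = 31.7 m. Hydraulic radius R = A/P = 115.4/31.7 = 3.641 m. Q_B = (1/0.031)·115.4·3.641^(2/3)·√0.00088 = 261.4 m³/s.
The larger discharge is 261.4 m³/s and the smaller is 112.9 m³/s; the ratio is 2.32.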